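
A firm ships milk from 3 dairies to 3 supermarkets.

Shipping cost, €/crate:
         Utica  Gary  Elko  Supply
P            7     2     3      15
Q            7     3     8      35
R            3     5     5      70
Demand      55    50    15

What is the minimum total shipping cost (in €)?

One minimum-cost allocation:
  P→Gary: 15 crates
  Q→Gary: 35 crates
  R→Utica: 55 crates
  R→Elko: 15 crates
Total cost = €375.

375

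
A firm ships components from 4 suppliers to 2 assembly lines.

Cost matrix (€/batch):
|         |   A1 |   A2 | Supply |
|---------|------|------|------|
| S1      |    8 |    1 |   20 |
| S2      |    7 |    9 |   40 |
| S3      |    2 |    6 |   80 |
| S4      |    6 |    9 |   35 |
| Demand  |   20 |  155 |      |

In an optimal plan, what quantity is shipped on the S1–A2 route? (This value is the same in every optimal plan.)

Solving gives:
  S1 to A2: 20 × €1 = €20
  S2 to A2: 40 × €9 = €360
  S3 to A1: 20 × €2 = €40
  S3 to A2: 60 × €6 = €360
  S4 to A2: 35 × €9 = €315
Total cost = €1095.
So S1→A2 carries 20 batches.

20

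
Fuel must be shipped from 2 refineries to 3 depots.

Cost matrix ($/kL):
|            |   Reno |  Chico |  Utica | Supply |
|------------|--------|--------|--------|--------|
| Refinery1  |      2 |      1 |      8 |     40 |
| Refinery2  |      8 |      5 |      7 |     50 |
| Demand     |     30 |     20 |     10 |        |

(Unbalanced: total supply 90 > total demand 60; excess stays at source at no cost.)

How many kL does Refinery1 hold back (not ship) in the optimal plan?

0

An optimal plan:
  Refinery1->Reno: 30 × $2 = $60
  Refinery1->Chico: 10 × $1 = $10
  Refinery2->Chico: 10 × $5 = $50
  Refinery2->Utica: 10 × $7 = $70
Total cost = $190.
Refinery1 ships 40 of its 40, leaving 0.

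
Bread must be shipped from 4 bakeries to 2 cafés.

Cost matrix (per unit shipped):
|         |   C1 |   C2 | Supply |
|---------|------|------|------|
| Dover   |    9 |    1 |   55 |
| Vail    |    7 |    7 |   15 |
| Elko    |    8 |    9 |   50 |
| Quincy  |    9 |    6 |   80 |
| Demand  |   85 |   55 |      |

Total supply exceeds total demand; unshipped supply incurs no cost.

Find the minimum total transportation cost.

740

An optimal shipping plan:
  Dover→C2: 55 trays
  Vail→C1: 15 trays
  Elko→C1: 50 trays
  Quincy→C1: 20 trays
Total cost = 740.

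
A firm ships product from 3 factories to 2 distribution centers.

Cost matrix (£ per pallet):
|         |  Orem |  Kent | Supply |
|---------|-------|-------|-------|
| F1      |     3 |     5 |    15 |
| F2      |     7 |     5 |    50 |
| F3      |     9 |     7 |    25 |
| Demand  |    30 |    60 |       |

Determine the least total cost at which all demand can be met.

Optimal allocation:
  F1–Orem: 15 × £3 = £45
  F2–Orem: 15 × £7 = £105
  F2–Kent: 35 × £5 = £175
  F3–Kent: 25 × £7 = £175
Total = 45 + 105 + 175 + 175 = £500.

500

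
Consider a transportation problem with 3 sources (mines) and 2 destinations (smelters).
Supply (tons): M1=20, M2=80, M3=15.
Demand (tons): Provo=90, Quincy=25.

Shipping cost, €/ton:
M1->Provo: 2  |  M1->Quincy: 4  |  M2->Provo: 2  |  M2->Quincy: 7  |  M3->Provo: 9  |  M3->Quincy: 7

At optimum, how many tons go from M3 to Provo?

0

Optimal shipments:
  M1→Provo: 10 × €2 = €20
  M1→Quincy: 10 × €4 = €40
  M2→Provo: 80 × €2 = €160
  M3→Quincy: 15 × €7 = €105
Total cost = €325.
The route M3→Provo is not used.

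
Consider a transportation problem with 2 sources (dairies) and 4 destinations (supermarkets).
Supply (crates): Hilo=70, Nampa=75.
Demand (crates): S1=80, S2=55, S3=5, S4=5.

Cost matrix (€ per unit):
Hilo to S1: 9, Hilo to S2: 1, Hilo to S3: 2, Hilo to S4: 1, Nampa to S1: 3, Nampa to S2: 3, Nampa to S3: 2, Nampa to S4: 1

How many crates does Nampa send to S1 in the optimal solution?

75

Solving gives:
  Hilo to S1: 5 × €9 = €45
  Hilo to S2: 55 × €1 = €55
  Hilo to S3: 5 × €2 = €10
  Hilo to S4: 5 × €1 = €5
  Nampa to S1: 75 × €3 = €225
Total cost = €340.
So Nampa→S1 carries 75 crates.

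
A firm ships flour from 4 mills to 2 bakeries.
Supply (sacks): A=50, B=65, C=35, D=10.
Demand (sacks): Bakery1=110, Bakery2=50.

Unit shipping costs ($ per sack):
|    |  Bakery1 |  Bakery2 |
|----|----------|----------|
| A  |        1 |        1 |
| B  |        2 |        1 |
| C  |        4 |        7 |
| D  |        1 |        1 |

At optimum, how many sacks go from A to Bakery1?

The minimum-cost plan:
  A→Bakery1: 50 × $1 = $50
  B→Bakery1: 15 × $2 = $30
  B→Bakery2: 50 × $1 = $50
  C→Bakery1: 35 × $4 = $140
  D→Bakery1: 10 × $1 = $10
Total cost = $280.
So A→Bakery1 carries 50 sacks.

50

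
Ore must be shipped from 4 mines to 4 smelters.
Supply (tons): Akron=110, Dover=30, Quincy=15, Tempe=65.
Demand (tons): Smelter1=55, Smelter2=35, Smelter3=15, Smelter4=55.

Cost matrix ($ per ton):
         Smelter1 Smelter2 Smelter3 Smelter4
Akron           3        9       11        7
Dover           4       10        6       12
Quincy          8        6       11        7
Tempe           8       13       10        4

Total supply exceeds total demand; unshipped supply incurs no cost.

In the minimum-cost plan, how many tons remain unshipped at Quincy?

An optimal plan:
  Akron to Smelter1: 55 tons
  Akron to Smelter2: 20 tons
  Dover to Smelter3: 15 tons
  Quincy to Smelter2: 15 tons
  Tempe to Smelter4: 55 tons
Total cost = $745.
Quincy ships 15 of its 15, leaving 0.

0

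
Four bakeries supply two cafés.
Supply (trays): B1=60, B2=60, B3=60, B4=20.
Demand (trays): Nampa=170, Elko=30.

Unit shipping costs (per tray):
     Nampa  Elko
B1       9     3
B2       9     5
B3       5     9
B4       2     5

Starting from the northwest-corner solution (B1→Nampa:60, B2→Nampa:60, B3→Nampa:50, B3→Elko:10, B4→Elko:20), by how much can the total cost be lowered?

Current plan cost = 60·9 + 60·9 + 50·5 + 10·9 + 20·5 = 1520.
Optimal plan:
  B1–Nampa: 30 × 9 = 270
  B1–Elko: 30 × 3 = 90
  B2–Nampa: 60 × 9 = 540
  B3–Nampa: 60 × 5 = 300
  B4–Nampa: 20 × 2 = 40
Optimal cost = 1240.
Saving = 1520 − 1240 = 280.

280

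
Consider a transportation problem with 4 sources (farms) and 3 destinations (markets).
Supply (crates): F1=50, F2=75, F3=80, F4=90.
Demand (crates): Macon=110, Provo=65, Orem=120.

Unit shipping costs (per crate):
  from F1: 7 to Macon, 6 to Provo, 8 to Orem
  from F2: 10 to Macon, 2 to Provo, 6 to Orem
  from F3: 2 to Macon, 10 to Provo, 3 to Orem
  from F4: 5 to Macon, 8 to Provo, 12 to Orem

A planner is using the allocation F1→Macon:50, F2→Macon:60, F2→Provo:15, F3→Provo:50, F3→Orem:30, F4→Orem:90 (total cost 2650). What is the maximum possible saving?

Current plan cost = 50·7 + 60·10 + 15·2 + 50·10 + 30·3 + 90·12 = 2650.
Optimal plan:
  F1->Orem: 50 crates
  F2->Provo: 65 crates
  F2->Orem: 10 crates
  F3->Macon: 20 crates
  F3->Orem: 60 crates
  F4->Macon: 90 crates
Optimal cost = 1260.
Saving = 2650 − 1260 = 1390.

1390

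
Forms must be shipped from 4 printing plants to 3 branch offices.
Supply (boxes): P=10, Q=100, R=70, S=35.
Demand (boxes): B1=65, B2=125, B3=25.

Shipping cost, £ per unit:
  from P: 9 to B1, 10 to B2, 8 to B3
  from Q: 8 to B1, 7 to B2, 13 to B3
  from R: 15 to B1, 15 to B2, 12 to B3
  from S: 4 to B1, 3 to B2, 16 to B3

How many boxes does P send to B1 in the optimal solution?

10

The minimum-cost plan:
  P->B1: 10 × £9 = £90
  Q->B2: 100 × £7 = £700
  R->B1: 45 × £15 = £675
  R->B3: 25 × £12 = £300
  S->B1: 10 × £4 = £40
  S->B2: 25 × £3 = £75
Total cost = £1880.
So P→B1 carries 10 boxes.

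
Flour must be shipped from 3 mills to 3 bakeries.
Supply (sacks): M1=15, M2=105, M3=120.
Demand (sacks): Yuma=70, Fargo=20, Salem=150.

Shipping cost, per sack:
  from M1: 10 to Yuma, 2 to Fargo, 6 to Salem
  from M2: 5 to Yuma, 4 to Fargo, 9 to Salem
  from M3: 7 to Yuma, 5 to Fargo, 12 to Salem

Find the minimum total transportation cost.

Optimal allocation:
  M1->Salem: 15 × 6 = 90
  M2->Salem: 105 × 9 = 945
  M3->Yuma: 70 × 7 = 490
  M3->Fargo: 20 × 5 = 100
  M3->Salem: 30 × 12 = 360
Total = 90 + 945 + 490 + 100 + 360 = 1985.
(Supply check: M1 ships 15; M2 ships 105; M3 ships 120.)

1985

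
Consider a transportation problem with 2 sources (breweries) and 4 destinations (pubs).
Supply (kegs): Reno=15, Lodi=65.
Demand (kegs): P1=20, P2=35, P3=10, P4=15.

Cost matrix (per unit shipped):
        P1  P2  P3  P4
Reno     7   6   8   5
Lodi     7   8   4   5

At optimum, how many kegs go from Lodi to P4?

15

Optimal shipments:
  Reno->P2: 15 × 6 = 90
  Lodi->P1: 20 × 7 = 140
  Lodi->P2: 20 × 8 = 160
  Lodi->P3: 10 × 4 = 40
  Lodi->P4: 15 × 5 = 75
Total cost = 505.
So Lodi→P4 carries 15 kegs.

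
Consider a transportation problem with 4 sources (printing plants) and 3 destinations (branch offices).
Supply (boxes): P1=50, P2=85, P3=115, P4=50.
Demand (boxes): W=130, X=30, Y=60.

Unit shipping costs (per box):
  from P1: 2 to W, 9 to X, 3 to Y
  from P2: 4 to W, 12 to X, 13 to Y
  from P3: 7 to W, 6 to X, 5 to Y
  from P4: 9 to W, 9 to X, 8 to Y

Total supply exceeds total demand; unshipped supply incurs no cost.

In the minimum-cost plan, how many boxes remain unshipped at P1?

Minimum-cost shipments:
  P1 to W: 50 × 2 = 100
  P2 to W: 80 × 4 = 320
  P3 to X: 30 × 6 = 180
  P3 to Y: 60 × 5 = 300
Total cost = 900.
P1 ships 50 of its 50, leaving 0.

0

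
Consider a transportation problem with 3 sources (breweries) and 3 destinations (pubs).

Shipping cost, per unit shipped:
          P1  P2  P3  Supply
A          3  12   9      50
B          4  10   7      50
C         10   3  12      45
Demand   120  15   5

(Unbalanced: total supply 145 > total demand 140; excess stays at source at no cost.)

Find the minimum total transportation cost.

One minimum-cost allocation:
  A to P1: 50 × 3 = 150
  B to P1: 50 × 4 = 200
  C to P1: 20 × 10 = 200
  C to P2: 15 × 3 = 45
  C to P3: 5 × 12 = 60
Total = 150 + 200 + 200 + 45 + 60 = 655.

655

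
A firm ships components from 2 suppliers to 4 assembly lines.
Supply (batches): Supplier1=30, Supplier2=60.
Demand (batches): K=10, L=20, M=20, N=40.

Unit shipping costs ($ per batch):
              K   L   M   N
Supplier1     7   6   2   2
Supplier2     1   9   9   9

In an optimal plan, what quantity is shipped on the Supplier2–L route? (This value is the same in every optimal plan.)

20

The minimum-cost plan:
  Supplier1→N: 30 batches
  Supplier2→K: 10 batches
  Supplier2→L: 20 batches
  Supplier2→M: 20 batches
  Supplier2→N: 10 batches
Total cost = $520.
So Supplier2→L carries 20 batches.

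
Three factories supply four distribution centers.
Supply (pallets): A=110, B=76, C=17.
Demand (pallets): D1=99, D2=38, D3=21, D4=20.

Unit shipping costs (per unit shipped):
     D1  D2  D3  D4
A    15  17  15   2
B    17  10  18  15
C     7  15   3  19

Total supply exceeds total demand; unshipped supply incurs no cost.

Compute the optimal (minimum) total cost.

2042

An optimal shipping plan:
  A–D1: 86 × 15 = 1290
  A–D3: 4 × 15 = 60
  A–D4: 20 × 2 = 40
  B–D1: 13 × 17 = 221
  B–D2: 38 × 10 = 380
  C–D3: 17 × 3 = 51
Total = 1290 + 60 + 40 + 221 + 380 + 51 = 2042.
(Supply check: A ships 110; B ships 51; C ships 17.)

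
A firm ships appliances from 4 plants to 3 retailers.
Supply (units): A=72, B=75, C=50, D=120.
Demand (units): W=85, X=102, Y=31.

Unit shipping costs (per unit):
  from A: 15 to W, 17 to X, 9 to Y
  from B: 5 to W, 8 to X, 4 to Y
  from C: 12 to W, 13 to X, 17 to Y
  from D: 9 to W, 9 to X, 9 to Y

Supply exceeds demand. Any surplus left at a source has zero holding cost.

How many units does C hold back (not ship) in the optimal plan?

50

Minimum-cost shipments:
  A–Y: 23 × 9 = 207
  B–W: 67 × 5 = 335
  B–Y: 8 × 4 = 32
  D–W: 18 × 9 = 162
  D–X: 102 × 9 = 918
Total cost = 1654.
C ships 0 of its 50, leaving 50.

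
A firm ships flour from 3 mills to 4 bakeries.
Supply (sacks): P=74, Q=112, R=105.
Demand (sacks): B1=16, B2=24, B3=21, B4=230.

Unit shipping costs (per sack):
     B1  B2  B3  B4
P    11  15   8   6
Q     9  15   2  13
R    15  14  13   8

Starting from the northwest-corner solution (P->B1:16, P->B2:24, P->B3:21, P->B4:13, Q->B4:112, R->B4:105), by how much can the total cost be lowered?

Current plan cost = 16·11 + 24·15 + 21·8 + 13·6 + 112·13 + 105·8 = 3078.
Optimal plan:
  P–B4: 74 × 6 = 444
  Q–B1: 16 × 9 = 144
  Q–B2: 24 × 15 = 360
  Q–B3: 21 × 2 = 42
  Q–B4: 51 × 13 = 663
  R–B4: 105 × 8 = 840
Optimal cost = 2493.
Saving = 3078 − 2493 = 585.

585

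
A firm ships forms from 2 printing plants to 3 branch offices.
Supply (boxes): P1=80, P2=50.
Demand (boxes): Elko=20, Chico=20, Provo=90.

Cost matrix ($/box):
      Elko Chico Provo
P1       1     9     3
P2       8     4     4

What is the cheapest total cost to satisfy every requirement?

400

An optimal shipping plan:
  P1–Elko: 20 boxes
  P1–Provo: 60 boxes
  P2–Chico: 20 boxes
  P2–Provo: 30 boxes
Total cost = $400.
(Supply check: P1 ships 80; P2 ships 50.)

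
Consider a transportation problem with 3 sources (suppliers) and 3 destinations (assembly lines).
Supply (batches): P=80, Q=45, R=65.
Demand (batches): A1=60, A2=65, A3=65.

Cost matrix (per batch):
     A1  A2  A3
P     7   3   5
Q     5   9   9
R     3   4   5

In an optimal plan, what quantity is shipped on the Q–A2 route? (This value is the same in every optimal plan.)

0

Optimal shipments:
  P–A2: 65 × 3 = 195
  P–A3: 15 × 5 = 75
  Q–A1: 45 × 5 = 225
  R–A1: 15 × 3 = 45
  R–A3: 50 × 5 = 250
Total cost = 790.
The route Q→A2 is not used.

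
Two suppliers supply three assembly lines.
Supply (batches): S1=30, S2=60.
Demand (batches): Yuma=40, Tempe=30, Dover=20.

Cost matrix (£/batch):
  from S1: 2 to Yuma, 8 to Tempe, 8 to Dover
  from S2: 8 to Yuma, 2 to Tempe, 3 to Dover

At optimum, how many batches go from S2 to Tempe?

Optimal shipments:
  S1->Yuma: 30 batches
  S2->Yuma: 10 batches
  S2->Tempe: 30 batches
  S2->Dover: 20 batches
Total cost = £260.
So S2→Tempe carries 30 batches.

30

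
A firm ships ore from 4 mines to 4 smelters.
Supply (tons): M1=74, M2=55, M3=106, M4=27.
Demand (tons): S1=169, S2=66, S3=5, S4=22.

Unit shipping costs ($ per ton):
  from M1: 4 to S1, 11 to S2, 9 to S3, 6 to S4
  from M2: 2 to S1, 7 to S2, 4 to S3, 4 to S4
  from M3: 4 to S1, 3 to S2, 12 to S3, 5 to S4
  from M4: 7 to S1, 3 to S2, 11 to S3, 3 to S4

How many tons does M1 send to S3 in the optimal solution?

0

Optimal shipments:
  M1->S1: 74 × $4 = $296
  M2->S1: 50 × $2 = $100
  M2->S3: 5 × $4 = $20
  M3->S1: 45 × $4 = $180
  M3->S2: 61 × $3 = $183
  M4->S2: 5 × $3 = $15
  M4->S4: 22 × $3 = $66
Total cost = $860.
The route M1→S3 is not used.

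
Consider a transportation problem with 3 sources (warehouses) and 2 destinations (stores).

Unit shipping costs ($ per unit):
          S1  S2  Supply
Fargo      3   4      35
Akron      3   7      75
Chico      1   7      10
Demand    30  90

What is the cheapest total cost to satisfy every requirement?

595

An optimal shipping plan:
  Fargo→S2: 35 × $4 = $140
  Akron→S1: 20 × $3 = $60
  Akron→S2: 55 × $7 = $385
  Chico→S1: 10 × $1 = $10
Total = 140 + 60 + 385 + 10 = $595.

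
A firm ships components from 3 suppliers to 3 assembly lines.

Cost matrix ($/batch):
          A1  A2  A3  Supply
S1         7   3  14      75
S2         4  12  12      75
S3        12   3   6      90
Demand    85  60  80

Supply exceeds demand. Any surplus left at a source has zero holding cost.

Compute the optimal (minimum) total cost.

A cheapest plan:
  S1 to A1: 10 × $7 = $70
  S1 to A2: 60 × $3 = $180
  S2 to A1: 75 × $4 = $300
  S3 to A3: 80 × $6 = $480
Total = 70 + 180 + 300 + 480 = $1030.

1030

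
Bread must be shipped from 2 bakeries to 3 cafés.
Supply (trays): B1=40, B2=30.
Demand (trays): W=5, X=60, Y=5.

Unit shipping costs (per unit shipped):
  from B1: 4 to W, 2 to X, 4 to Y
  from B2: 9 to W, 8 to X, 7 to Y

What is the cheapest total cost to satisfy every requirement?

320

An optimal shipping plan:
  B1–X: 40 trays
  B2–W: 5 trays
  B2–X: 20 trays
  B2–Y: 5 trays
Total cost = 320.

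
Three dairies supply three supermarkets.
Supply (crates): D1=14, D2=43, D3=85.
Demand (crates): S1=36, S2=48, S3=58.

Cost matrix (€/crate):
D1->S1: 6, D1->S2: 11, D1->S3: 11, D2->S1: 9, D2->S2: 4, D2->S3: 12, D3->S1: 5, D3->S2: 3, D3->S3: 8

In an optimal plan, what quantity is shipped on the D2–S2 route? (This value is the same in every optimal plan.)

43

Optimal shipments:
  D1→S1: 14 crates
  D2→S2: 43 crates
  D3→S1: 22 crates
  D3→S2: 5 crates
  D3→S3: 58 crates
Total cost = €845.
So D2→S2 carries 43 crates.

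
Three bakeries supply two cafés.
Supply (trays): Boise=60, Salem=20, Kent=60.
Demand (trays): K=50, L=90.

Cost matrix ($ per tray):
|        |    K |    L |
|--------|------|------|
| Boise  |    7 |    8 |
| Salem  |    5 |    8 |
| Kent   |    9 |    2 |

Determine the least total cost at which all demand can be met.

A cheapest plan:
  Boise->K: 30 × $7 = $210
  Boise->L: 30 × $8 = $240
  Salem->K: 20 × $5 = $100
  Kent->L: 60 × $2 = $120
Total = 210 + 240 + 100 + 120 = $670.
(Supply check: Boise ships 60; Salem ships 20; Kent ships 60.)

670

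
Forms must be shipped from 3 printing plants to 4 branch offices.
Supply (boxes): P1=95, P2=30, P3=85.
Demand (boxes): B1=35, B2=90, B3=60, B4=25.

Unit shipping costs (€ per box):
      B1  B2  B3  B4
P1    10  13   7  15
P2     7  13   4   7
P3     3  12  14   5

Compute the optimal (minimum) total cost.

1705

Optimal allocation:
  P1->B2: 65 boxes
  P1->B3: 30 boxes
  P2->B3: 30 boxes
  P3->B1: 35 boxes
  P3->B2: 25 boxes
  P3->B4: 25 boxes
Total cost = €1705.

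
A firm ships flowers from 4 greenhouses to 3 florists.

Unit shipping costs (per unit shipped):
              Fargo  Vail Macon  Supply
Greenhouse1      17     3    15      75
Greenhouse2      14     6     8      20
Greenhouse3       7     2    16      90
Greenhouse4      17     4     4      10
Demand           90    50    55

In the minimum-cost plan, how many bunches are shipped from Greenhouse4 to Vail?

The minimum-cost plan:
  Greenhouse1 to Vail: 50 × 3 = 150
  Greenhouse1 to Macon: 25 × 15 = 375
  Greenhouse2 to Macon: 20 × 8 = 160
  Greenhouse3 to Fargo: 90 × 7 = 630
  Greenhouse4 to Macon: 10 × 4 = 40
Total cost = 1355.
The route Greenhouse4→Vail is not used.

0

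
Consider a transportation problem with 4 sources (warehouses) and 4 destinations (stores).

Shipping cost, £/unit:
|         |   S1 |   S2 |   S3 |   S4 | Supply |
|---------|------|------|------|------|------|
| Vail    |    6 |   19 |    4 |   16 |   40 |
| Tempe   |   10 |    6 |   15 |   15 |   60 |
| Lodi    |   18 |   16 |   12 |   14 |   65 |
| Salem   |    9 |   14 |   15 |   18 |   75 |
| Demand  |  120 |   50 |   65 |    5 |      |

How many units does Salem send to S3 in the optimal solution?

Solving gives:
  Vail–S1: 35 × £6 = £210
  Vail–S3: 5 × £4 = £20
  Tempe–S1: 10 × £10 = £100
  Tempe–S2: 50 × £6 = £300
  Lodi–S3: 60 × £12 = £720
  Lodi–S4: 5 × £14 = £70
  Salem–S1: 75 × £9 = £675
Total cost = £2095.
The route Salem→S3 is not used.

0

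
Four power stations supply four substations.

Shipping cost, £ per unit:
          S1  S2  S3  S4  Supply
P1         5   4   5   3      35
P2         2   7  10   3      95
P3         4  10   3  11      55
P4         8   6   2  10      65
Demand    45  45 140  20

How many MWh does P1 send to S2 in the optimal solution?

Optimal shipments:
  P1->S2: 15 MWh
  P1->S3: 20 MWh
  P2->S1: 45 MWh
  P2->S2: 30 MWh
  P2->S4: 20 MWh
  P3->S3: 55 MWh
  P4->S3: 65 MWh
Total cost = £815.
So P1→S2 carries 15 MWh.

15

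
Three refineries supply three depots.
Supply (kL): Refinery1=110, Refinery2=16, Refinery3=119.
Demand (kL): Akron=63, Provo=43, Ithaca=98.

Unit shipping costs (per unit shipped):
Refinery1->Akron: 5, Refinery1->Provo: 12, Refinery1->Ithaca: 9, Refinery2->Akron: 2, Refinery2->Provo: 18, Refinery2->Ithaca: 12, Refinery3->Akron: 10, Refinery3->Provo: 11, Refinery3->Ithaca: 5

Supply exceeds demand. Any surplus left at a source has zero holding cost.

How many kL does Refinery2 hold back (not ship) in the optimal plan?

0

Minimum-cost shipments:
  Refinery1→Akron: 47 × 5 = 235
  Refinery1→Provo: 22 × 12 = 264
  Refinery2→Akron: 16 × 2 = 32
  Refinery3→Provo: 21 × 11 = 231
  Refinery3→Ithaca: 98 × 5 = 490
Total cost = 1252.
Refinery2 ships 16 of its 16, leaving 0.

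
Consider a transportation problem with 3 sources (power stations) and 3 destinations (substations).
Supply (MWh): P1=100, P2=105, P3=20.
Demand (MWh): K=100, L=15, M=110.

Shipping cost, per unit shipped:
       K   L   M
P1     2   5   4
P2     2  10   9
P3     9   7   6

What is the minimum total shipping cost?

A cheapest plan:
  P1 to M: 100 MWh
  P2 to K: 100 MWh
  P2 to M: 5 MWh
  P3 to L: 15 MWh
  P3 to M: 5 MWh
Total cost = 780.

780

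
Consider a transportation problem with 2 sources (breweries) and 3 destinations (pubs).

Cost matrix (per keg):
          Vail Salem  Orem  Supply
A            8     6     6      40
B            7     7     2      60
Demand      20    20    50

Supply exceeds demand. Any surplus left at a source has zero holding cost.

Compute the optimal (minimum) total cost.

370

A cheapest plan:
  A→Vail: 10 kegs
  A→Salem: 20 kegs
  B→Vail: 10 kegs
  B→Orem: 50 kegs
Total cost = 370.
(Supply check: A ships 30; B ships 60.)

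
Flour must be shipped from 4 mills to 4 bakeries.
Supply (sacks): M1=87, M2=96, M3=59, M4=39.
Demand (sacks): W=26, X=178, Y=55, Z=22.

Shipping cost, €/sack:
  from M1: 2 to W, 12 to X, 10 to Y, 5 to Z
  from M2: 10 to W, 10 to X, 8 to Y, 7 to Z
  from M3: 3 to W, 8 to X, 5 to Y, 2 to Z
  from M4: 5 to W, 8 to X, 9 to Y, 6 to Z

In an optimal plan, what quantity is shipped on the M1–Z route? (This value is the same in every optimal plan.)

The minimum-cost plan:
  M1 to W: 26 × €2 = €52
  M1 to X: 39 × €12 = €468
  M1 to Z: 22 × €5 = €110
  M2 to X: 96 × €10 = €960
  M3 to X: 4 × €8 = €32
  M3 to Y: 55 × €5 = €275
  M4 to X: 39 × €8 = €312
Total cost = €2209.
So M1→Z carries 22 sacks.

22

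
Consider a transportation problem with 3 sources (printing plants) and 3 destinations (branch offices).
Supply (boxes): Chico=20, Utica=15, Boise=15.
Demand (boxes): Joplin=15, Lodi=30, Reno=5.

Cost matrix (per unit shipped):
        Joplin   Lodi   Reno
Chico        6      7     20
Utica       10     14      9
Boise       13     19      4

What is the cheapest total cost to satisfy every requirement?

An optimal shipping plan:
  Chico→Lodi: 20 × 7 = 140
  Utica→Joplin: 5 × 10 = 50
  Utica→Lodi: 10 × 14 = 140
  Boise→Joplin: 10 × 13 = 130
  Boise→Reno: 5 × 4 = 20
Total = 140 + 50 + 140 + 130 + 20 = 480.

480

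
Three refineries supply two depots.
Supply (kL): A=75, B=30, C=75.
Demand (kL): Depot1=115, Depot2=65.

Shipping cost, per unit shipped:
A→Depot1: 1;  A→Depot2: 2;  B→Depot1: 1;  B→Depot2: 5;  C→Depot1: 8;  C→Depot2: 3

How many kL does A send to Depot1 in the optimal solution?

75

Solving gives:
  A–Depot1: 75 × 1 = 75
  B–Depot1: 30 × 1 = 30
  C–Depot1: 10 × 8 = 80
  C–Depot2: 65 × 3 = 195
Total cost = 380.
So A→Depot1 carries 75 kL.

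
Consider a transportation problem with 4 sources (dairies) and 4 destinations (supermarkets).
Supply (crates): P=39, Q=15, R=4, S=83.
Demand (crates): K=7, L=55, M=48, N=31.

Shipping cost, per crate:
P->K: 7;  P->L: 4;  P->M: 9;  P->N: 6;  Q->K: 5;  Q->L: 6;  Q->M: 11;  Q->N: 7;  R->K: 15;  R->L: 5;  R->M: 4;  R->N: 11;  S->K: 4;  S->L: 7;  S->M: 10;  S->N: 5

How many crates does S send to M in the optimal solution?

44

The minimum-cost plan:
  P→L: 39 × 4 = 156
  Q→L: 15 × 6 = 90
  R→M: 4 × 4 = 16
  S→K: 7 × 4 = 28
  S→L: 1 × 7 = 7
  S→M: 44 × 10 = 440
  S→N: 31 × 5 = 155
Total cost = 892.
So S→M carries 44 crates.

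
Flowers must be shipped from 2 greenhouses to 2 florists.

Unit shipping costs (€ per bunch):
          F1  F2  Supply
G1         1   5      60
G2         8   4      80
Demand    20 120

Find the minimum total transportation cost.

540

Optimal allocation:
  G1→F1: 20 × €1 = €20
  G1→F2: 40 × €5 = €200
  G2→F2: 80 × €4 = €320
Total = 20 + 200 + 320 = €540.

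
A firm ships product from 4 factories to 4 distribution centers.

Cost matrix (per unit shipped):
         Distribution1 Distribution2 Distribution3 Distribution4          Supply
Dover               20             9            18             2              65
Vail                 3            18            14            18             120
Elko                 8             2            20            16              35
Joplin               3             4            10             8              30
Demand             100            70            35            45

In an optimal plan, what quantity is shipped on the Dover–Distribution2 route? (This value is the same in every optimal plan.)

20

Optimal shipments:
  Dover->Distribution2: 20 pallets
  Dover->Distribution4: 45 pallets
  Vail->Distribution1: 100 pallets
  Vail->Distribution3: 20 pallets
  Elko->Distribution2: 35 pallets
  Joplin->Distribution2: 15 pallets
  Joplin->Distribution3: 15 pallets
Total cost = 1130.
So Dover→Distribution2 carries 20 pallets.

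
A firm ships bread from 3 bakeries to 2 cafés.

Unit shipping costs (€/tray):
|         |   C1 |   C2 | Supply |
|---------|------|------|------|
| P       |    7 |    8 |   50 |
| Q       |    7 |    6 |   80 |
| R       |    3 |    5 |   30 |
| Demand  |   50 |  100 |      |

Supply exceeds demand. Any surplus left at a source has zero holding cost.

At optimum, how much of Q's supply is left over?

0

An optimal plan:
  P–C1: 20 × €7 = €140
  P–C2: 20 × €8 = €160
  Q–C2: 80 × €6 = €480
  R–C1: 30 × €3 = €90
Total cost = €870.
Q ships 80 of its 80, leaving 0.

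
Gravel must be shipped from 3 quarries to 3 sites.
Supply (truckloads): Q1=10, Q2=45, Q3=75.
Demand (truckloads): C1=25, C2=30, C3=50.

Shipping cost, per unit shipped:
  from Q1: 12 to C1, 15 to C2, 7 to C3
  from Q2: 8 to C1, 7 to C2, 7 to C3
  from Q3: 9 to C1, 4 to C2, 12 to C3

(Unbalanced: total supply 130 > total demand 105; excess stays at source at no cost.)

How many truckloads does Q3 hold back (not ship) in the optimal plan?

25

Minimum-cost shipments:
  Q1->C3: 10 truckloads
  Q2->C1: 5 truckloads
  Q2->C3: 40 truckloads
  Q3->C1: 20 truckloads
  Q3->C2: 30 truckloads
Total cost = 690.
Q3 ships 50 of its 75, leaving 25.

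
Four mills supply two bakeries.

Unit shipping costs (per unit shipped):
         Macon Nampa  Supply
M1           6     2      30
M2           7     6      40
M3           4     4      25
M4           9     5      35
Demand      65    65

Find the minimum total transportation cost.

615

One minimum-cost allocation:
  M1 to Nampa: 30 × 2 = 60
  M2 to Macon: 40 × 7 = 280
  M3 to Macon: 25 × 4 = 100
  M4 to Nampa: 35 × 5 = 175
Total = 60 + 280 + 100 + 175 = 615.
(Supply check: M1 ships 30; M2 ships 40; M3 ships 25; M4 ships 35.)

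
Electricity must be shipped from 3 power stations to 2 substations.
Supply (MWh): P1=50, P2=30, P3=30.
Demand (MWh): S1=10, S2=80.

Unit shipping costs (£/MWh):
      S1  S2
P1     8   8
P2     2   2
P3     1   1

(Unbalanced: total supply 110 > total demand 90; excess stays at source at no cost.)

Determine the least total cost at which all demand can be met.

A cheapest plan:
  P1 to S2: 30 × £8 = £240
  P2 to S1: 10 × £2 = £20
  P2 to S2: 20 × £2 = £40
  P3 to S2: 30 × £1 = £30
Total = 240 + 20 + 40 + 30 = £330.

330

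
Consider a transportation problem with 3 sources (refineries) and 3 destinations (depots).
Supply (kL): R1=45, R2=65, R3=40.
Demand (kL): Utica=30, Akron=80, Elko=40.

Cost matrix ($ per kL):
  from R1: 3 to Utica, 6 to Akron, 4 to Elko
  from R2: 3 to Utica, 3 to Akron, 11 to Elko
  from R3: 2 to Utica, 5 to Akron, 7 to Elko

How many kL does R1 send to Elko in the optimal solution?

Optimal shipments:
  R1→Akron: 5 × $6 = $30
  R1→Elko: 40 × $4 = $160
  R2→Akron: 65 × $3 = $195
  R3→Utica: 30 × $2 = $60
  R3→Akron: 10 × $5 = $50
Total cost = $495.
So R1→Elko carries 40 kL.

40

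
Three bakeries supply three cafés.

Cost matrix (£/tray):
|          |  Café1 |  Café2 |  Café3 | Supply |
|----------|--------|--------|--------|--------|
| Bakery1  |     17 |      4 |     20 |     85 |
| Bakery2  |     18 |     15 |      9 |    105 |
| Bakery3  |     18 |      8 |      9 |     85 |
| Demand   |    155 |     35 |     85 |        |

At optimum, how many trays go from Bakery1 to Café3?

0

The minimum-cost plan:
  Bakery1 to Café1: 50 × £17 = £850
  Bakery1 to Café2: 35 × £4 = £140
  Bakery2 to Café1: 20 × £18 = £360
  Bakery2 to Café3: 85 × £9 = £765
  Bakery3 to Café1: 85 × £18 = £1530
Total cost = £3645.
The route Bakery1→Café3 is not used.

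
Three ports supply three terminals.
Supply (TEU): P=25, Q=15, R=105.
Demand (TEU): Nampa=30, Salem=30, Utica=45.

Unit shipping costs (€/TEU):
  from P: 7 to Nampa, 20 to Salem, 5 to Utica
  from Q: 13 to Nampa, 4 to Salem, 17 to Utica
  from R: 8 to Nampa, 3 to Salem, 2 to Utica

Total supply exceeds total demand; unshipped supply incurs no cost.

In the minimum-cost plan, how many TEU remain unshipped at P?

0

An optimal plan:
  P→Nampa: 25 × €7 = €175
  R→Nampa: 5 × €8 = €40
  R→Salem: 30 × €3 = €90
  R→Utica: 45 × €2 = €90
Total cost = €395.
P ships 25 of its 25, leaving 0.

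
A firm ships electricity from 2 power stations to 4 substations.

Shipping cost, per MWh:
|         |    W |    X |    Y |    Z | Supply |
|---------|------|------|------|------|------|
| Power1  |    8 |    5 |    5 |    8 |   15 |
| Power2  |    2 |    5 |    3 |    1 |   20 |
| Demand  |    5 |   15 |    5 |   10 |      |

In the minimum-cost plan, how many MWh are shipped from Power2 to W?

Optimal shipments:
  Power1–X: 15 × 5 = 75
  Power2–W: 5 × 2 = 10
  Power2–Y: 5 × 3 = 15
  Power2–Z: 10 × 1 = 10
Total cost = 110.
So Power2→W carries 5 MWh.

5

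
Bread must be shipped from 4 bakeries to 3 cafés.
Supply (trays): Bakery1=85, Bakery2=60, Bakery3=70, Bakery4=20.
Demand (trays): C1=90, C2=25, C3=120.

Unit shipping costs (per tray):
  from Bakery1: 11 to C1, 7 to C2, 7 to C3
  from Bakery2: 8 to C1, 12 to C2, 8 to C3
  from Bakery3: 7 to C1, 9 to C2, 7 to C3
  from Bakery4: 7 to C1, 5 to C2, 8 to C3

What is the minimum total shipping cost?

A cheapest plan:
  Bakery1→C2: 5 × 7 = 35
  Bakery1→C3: 80 × 7 = 560
  Bakery2→C1: 20 × 8 = 160
  Bakery2→C3: 40 × 8 = 320
  Bakery3→C1: 70 × 7 = 490
  Bakery4→C2: 20 × 5 = 100
Total = 35 + 560 + 160 + 320 + 490 + 100 = 1665.
(Supply check: Bakery1 ships 85; Bakery2 ships 60; Bakery3 ships 70; Bakery4 ships 20.)

1665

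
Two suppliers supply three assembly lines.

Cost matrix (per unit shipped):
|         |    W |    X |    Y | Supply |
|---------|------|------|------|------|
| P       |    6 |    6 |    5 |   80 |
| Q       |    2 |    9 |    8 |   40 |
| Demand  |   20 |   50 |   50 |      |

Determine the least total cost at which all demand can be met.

A cheapest plan:
  P->X: 30 × 6 = 180
  P->Y: 50 × 5 = 250
  Q->W: 20 × 2 = 40
  Q->X: 20 × 9 = 180
Total = 180 + 250 + 40 + 180 = 650.

650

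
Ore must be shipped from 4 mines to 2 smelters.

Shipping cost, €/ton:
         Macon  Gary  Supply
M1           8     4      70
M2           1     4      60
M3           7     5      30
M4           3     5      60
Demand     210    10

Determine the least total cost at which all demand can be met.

970

Optimal allocation:
  M1→Macon: 60 × €8 = €480
  M1→Gary: 10 × €4 = €40
  M2→Macon: 60 × €1 = €60
  M3→Macon: 30 × €7 = €210
  M4→Macon: 60 × €3 = €180
Total = 480 + 40 + 60 + 210 + 180 = €970.
(Supply check: M1 ships 70; M2 ships 60; M3 ships 30; M4 ships 60.)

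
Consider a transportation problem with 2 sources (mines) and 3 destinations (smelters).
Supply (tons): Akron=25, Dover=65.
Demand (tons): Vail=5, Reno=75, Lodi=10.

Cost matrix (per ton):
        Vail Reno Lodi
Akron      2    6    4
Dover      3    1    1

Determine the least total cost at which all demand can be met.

Optimal allocation:
  Akron→Vail: 5 × 2 = 10
  Akron→Reno: 10 × 6 = 60
  Akron→Lodi: 10 × 4 = 40
  Dover→Reno: 65 × 1 = 65
Total = 10 + 60 + 40 + 65 = 175.
(Supply check: Akron ships 25; Dover ships 65.)

175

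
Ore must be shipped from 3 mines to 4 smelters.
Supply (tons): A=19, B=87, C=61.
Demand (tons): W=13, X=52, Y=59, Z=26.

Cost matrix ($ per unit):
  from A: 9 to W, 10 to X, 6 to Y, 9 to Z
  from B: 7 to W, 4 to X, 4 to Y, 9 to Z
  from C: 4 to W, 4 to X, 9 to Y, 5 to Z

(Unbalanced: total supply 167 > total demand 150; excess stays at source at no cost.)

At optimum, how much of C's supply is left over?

0

An optimal plan:
  A to Y: 2 × $6 = $12
  B to X: 30 × $4 = $120
  B to Y: 57 × $4 = $228
  C to W: 13 × $4 = $52
  C to X: 22 × $4 = $88
  C to Z: 26 × $5 = $130
Total cost = $630.
C ships 61 of its 61, leaving 0.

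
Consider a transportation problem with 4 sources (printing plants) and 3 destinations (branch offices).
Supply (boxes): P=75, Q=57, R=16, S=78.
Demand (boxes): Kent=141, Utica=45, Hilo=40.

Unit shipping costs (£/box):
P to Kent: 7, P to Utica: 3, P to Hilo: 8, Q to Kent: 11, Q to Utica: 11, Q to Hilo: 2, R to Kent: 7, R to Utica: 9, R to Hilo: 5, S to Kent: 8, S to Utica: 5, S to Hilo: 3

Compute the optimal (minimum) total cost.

1348

One minimum-cost allocation:
  P->Kent: 30 × £7 = £210
  P->Utica: 45 × £3 = £135
  Q->Kent: 17 × £11 = £187
  Q->Hilo: 40 × £2 = £80
  R->Kent: 16 × £7 = £112
  S->Kent: 78 × £8 = £624
Total = 210 + 135 + 187 + 80 + 112 + 624 = £1348.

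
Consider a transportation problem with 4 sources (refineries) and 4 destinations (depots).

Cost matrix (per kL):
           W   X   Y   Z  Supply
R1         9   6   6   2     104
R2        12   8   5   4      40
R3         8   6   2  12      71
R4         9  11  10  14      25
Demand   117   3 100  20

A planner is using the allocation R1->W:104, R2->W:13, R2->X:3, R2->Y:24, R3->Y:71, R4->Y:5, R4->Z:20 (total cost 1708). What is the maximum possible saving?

288

Current plan cost = 104·9 + 13·12 + 3·8 + 24·5 + 71·2 + 5·10 + 20·14 = 1708.
Optimal plan:
  R1–W: 92 × 9 = 828
  R1–X: 3 × 6 = 18
  R1–Z: 9 × 2 = 18
  R2–Y: 29 × 5 = 145
  R2–Z: 11 × 4 = 44
  R3–Y: 71 × 2 = 142
  R4–W: 25 × 9 = 225
Optimal cost = 1420.
Saving = 1708 − 1420 = 288.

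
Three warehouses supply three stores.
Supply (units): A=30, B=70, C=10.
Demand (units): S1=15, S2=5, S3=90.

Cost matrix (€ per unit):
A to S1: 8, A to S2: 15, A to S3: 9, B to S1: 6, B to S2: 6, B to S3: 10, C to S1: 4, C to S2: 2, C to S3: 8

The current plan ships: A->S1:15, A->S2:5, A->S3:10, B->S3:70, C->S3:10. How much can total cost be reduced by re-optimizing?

Current plan cost = 15·8 + 5·15 + 10·9 + 70·10 + 10·8 = €1065.
Optimal plan:
  A->S3: 30 × €9 = €270
  B->S1: 15 × €6 = €90
  B->S3: 55 × €10 = €550
  C->S2: 5 × €2 = €10
  C->S3: 5 × €8 = €40
Optimal cost = €960.
Saving = 1065 − 960 = €105.

105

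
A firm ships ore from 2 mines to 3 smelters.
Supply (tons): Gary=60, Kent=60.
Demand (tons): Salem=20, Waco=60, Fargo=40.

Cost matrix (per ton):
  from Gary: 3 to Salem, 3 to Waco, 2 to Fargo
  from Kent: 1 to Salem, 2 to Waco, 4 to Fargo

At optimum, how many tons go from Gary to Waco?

Optimal shipments:
  Gary to Waco: 20 × 3 = 60
  Gary to Fargo: 40 × 2 = 80
  Kent to Salem: 20 × 1 = 20
  Kent to Waco: 40 × 2 = 80
Total cost = 240.
So Gary→Waco carries 20 tons.

20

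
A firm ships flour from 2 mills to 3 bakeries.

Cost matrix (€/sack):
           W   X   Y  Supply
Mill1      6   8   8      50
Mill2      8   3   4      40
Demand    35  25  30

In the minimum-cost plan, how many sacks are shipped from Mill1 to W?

35

The minimum-cost plan:
  Mill1–W: 35 × €6 = €210
  Mill1–Y: 15 × €8 = €120
  Mill2–X: 25 × €3 = €75
  Mill2–Y: 15 × €4 = €60
Total cost = €465.
So Mill1→W carries 35 sacks.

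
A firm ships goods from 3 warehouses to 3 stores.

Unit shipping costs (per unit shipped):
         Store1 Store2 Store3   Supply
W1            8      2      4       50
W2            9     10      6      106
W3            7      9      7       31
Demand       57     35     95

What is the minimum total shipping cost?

1061

One minimum-cost allocation:
  W1->Store2: 35 units
  W1->Store3: 15 units
  W2->Store1: 26 units
  W2->Store3: 80 units
  W3->Store1: 31 units
Total cost = 1061.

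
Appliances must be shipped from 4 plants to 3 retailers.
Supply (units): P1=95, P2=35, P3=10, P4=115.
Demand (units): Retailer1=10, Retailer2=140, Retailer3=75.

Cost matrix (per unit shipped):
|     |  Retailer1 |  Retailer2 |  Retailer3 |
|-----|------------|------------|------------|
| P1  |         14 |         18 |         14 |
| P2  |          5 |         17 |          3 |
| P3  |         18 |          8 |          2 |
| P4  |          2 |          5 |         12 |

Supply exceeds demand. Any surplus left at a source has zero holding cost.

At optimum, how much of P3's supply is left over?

Minimum-cost shipments:
  P1–Retailer1: 10 × 14 = 140
  P1–Retailer2: 25 × 18 = 450
  P1–Retailer3: 30 × 14 = 420
  P2–Retailer3: 35 × 3 = 105
  P3–Retailer3: 10 × 2 = 20
  P4–Retailer2: 115 × 5 = 575
Total cost = 1710.
P3 ships 10 of its 10, leaving 0.

0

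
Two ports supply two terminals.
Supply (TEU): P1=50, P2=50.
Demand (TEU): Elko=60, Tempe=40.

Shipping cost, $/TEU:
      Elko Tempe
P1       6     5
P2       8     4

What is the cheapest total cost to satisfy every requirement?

A cheapest plan:
  P1→Elko: 50 TEU
  P2→Elko: 10 TEU
  P2→Tempe: 40 TEU
Total cost = $540.

540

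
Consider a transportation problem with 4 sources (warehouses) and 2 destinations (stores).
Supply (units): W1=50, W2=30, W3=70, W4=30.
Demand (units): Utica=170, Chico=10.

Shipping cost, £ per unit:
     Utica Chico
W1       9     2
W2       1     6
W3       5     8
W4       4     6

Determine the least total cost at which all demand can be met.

A cheapest plan:
  W1→Utica: 40 × £9 = £360
  W1→Chico: 10 × £2 = £20
  W2→Utica: 30 × £1 = £30
  W3→Utica: 70 × £5 = £350
  W4→Utica: 30 × £4 = £120
Total = 360 + 20 + 30 + 350 + 120 = £880.

880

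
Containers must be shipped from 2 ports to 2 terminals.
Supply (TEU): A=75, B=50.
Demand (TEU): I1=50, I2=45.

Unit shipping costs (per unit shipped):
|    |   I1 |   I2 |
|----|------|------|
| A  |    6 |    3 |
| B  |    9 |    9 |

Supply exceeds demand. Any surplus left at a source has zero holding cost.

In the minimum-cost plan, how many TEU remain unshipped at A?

Minimum-cost shipments:
  A→I1: 30 TEU
  A→I2: 45 TEU
  B→I1: 20 TEU
Total cost = 495.
A ships 75 of its 75, leaving 0.

0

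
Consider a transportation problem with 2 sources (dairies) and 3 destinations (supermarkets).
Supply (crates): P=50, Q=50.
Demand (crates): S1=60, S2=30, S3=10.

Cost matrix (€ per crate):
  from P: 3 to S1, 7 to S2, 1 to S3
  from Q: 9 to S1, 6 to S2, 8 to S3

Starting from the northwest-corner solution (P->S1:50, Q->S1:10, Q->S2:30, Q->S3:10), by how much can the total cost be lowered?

10

Current plan cost = 50·3 + 10·9 + 30·6 + 10·8 = €500.
Optimal plan:
  P–S1: 40 × €3 = €120
  P–S3: 10 × €1 = €10
  Q–S1: 20 × €9 = €180
  Q–S2: 30 × €6 = €180
Optimal cost = €490.
Saving = 500 − 490 = €10.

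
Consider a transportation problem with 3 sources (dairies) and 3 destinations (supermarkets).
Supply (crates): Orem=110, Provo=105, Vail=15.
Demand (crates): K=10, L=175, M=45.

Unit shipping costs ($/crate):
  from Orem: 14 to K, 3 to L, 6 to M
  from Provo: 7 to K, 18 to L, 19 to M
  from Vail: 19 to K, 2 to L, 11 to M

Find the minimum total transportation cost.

2185

An optimal shipping plan:
  Orem->L: 110 × $3 = $330
  Provo->K: 10 × $7 = $70
  Provo->L: 50 × $18 = $900
  Provo->M: 45 × $19 = $855
  Vail->L: 15 × $2 = $30
Total = 330 + 70 + 900 + 855 + 30 = $2185.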